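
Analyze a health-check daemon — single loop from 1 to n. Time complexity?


Reasoning: one pass through n items
Complexity: O(n)

O(n)


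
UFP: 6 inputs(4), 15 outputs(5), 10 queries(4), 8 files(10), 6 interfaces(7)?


UFP = EI*4 + EO*5 + EQ*4 + ILF*10 + EIF*7
UFP = 6*4 + 15*5 + 10*4 + 8*10 + 6*7
UFP = 24 + 75 + 40 + 80 + 42
UFP = 261

261


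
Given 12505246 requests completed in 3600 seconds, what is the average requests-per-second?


Formula: throughput = requests / seconds
throughput = 12505246 / 3600
throughput = 3473.68 requests/second

3473.68 requests/second


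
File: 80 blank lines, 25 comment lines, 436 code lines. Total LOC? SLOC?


Total LOC = blank + comment + code
Total LOC = 80 + 25 + 436 = 541
SLOC (source only) = code = 436

Total LOC: 541, SLOC: 436


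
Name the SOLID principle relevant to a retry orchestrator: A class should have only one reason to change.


This describes the Single Responsibility Principle (SRP)

Single Responsibility Principle (SRP)


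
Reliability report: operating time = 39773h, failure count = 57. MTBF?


Formula: MTBF = Total operating time / Number of failures
MTBF = 39773 / 57
MTBF = 697.77 hours

697.77 hours


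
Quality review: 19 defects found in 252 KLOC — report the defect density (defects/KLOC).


Defect density = defects / KLOC
Defect density = 19 / 252
Defect density = 0.075 defects/KLOC

0.075 defects/KLOC


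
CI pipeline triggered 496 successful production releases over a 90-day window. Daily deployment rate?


Formula: deployments per day = releases / days
= 496 / 90
= 5.511 deploys/day
(equivalently, 38.58 deploys/week)

5.511 deploys/day


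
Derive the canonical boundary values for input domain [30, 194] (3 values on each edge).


Range: [30, 194]
Boundaries: just below min, min, min+1, max-1, max, just above max
Values: [29, 30, 31, 193, 194, 195]

[29, 30, 31, 193, 194, 195]


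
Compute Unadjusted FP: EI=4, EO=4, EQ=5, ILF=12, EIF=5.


UFP = EI*4 + EO*5 + EQ*4 + ILF*10 + EIF*7
UFP = 4*4 + 4*5 + 5*4 + 12*10 + 5*7
UFP = 16 + 20 + 20 + 120 + 35
UFP = 211

211


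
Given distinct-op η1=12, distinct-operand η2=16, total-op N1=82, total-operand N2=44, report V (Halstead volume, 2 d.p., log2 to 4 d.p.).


Formula: V = N * log2(η), where N = N1 + N2 and η = η1 + η2
η = 12 + 16 = 28
N = 82 + 44 = 126
log2(28) ≈ 4.8074
V = 126 * 4.8074 = 605.73

605.73


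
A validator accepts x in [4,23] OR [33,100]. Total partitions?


Valid ranges: [4,23] and [33,100]
Class 1: x < 4 — invalid
Class 2: 4 ≤ x ≤ 23 — valid
Class 3: 23 < x < 33 — invalid (gap between ranges)
Class 4: 33 ≤ x ≤ 100 — valid
Class 5: x > 100 — invalid
Total equivalence classes: 5

5 equivalence classes


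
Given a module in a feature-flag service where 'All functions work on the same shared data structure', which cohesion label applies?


Reasoning: Functions share data
Type: Communicational cohesion

Communicational cohesion


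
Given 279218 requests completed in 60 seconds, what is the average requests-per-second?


Formula: throughput = requests / seconds
throughput = 279218 / 60
throughput = 4653.63 requests/second

4653.63 requests/second


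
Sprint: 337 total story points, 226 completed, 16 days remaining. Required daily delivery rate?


Formula: Required rate = Remaining points / Days left
Remaining = 337 - 226 = 111 points
Required rate = 111 / 16 = 6.94 points/day

6.94 points/day


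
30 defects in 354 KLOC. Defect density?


Defect density = defects / KLOC
Defect density = 30 / 354
Defect density = 0.085 defects/KLOC

0.085 defects/KLOC


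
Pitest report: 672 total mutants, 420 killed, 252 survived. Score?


Mutation score = killed / total * 100
Mutation score = 420 / 672 * 100
Mutation score = 62.5%

62.5%


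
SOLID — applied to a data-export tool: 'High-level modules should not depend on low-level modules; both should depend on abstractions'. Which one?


This describes the Dependency Inversion Principle (DIP)

Dependency Inversion Principle (DIP)


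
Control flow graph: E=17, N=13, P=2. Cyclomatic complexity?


Formula: V(G) = E - N + 2P
V(G) = 17 - 13 + 2*2
V(G) = 4 + 4
V(G) = 8

8


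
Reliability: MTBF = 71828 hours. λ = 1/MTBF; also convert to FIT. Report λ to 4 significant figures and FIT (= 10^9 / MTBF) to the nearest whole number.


Formula: λ = 1 / MTBF; FIT = λ × 1e9 = 1e9 / MTBF
λ = 1 / 71828 ≈ 1.392e-05 failures/hour
FIT = 1e9 / 71828 ≈ 13922 failures per 1e9 hours (nearest whole number)

λ = 1.392e-05 /h, FIT = 13922


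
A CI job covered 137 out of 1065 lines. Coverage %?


Coverage = covered / total * 100
Coverage = 137 / 1065 * 100
Coverage = 12.86%

12.86%


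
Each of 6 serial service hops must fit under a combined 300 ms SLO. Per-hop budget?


Formula: per_stage = total_budget / stages
per_stage = 300 / 6
per_stage = 50.0 ms

50.0 ms


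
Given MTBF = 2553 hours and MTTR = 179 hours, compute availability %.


Availability = MTBF / (MTBF + MTTR)
Availability = 2553 / (2553 + 179)
Availability = 2553 / 2732
Availability = 93.448%

93.448%


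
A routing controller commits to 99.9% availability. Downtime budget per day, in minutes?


Formula: allowed downtime = period * (100 - SLA) / 100
Period (day) = 1440 minutes
Unavailability fraction = (100 - 99.9) / 100
Allowed downtime = 1440 * (100 - 99.9) / 100
Allowed downtime = 1.44 minutes

1.44 minutes


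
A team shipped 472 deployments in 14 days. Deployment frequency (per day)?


Formula: deployments per day = releases / days
= 472 / 14
= 33.714 deploys/day
(equivalently, 236.0 deploys/week)

33.714 deploys/day


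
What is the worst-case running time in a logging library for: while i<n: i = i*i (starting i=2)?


Reasoning: squaring drives double-exponential growth; iterations ~ log log n
Complexity: O(log log n)

O(log log n)


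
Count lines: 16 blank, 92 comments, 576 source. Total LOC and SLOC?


Total LOC = blank + comment + code
Total LOC = 16 + 92 + 576 = 684
SLOC (source only) = code = 576

Total LOC: 684, SLOC: 576


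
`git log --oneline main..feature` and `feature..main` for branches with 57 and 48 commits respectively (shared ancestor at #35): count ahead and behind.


Common ancestor: commit #35
feature commits after divergence: 57 - 35 = 22
main commits after divergence: 48 - 35 = 13
feature is 22 commits ahead of main
main is 13 commits ahead of feature

feature ahead: 22, main ahead: 13


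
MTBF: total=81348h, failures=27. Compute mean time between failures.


Formula: MTBF = Total operating time / Number of failures
MTBF = 81348 / 27
MTBF = 3012.89 hours

3012.89 hours


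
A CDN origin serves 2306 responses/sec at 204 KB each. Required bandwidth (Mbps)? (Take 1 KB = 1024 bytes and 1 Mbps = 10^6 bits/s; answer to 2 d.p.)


Formula: Mbps = payload_bytes * RPS * 8 / 1e6
Payload per request = 204 KB = 204 * 1024 = 208896 bytes
Total bytes/sec = 208896 * 2306 = 481714176
Total bits/sec = 481714176 * 8 = 3853713408
Mbps = 3853713408 / 1e6 = 3853.71

3853.71 Mbps


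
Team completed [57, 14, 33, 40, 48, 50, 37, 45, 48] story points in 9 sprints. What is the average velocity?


Formula: Avg velocity = Total points / Number of sprints
Points: [57, 14, 33, 40, 48, 50, 37, 45, 48]
Sum = 57 + 14 + 33 + 40 + 48 + 50 + 37 + 45 + 48 = 372
Avg velocity = 372 / 9 = 41.33 points/sprint

41.33 points/sprint


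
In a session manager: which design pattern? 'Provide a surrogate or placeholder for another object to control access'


This matches the Proxy pattern

Proxy


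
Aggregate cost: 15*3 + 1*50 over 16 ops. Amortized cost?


Formula: Amortized cost = Total cost / Operations
Total cost = (15 * 3) + (1 * 50)
Total cost = 45 + 50 = 95
Amortized = 95 / 16 = 5.9375

5.9375


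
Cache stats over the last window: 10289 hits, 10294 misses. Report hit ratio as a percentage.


Formula: hit rate = hits / (hits + misses) * 100
hit rate = 10289 / (10289 + 10294) * 100
hit rate = 10289 / 20583 * 100
hit rate = 49.99%

49.99%


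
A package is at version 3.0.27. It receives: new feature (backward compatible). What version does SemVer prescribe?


Current: 3.0.27
Change category: 'new feature (backward compatible)' → minor bump
SemVer rule: minor bump → increment MINOR, reset PATCH to 0 (MAJOR unchanged)
New: 3.1.0

3.1.0


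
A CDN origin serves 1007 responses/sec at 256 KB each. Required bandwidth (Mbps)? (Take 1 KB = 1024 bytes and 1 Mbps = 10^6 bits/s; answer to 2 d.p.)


Formula: Mbps = payload_bytes * RPS * 8 / 1e6
Payload per request = 256 KB = 256 * 1024 = 262144 bytes
Total bytes/sec = 262144 * 1007 = 263979008
Total bits/sec = 263979008 * 8 = 2111832064
Mbps = 2111832064 / 1e6 = 2111.83

2111.83 Mbps


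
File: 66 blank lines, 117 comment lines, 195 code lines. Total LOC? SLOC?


Total LOC = blank + comment + code
Total LOC = 66 + 117 + 195 = 378
SLOC (source only) = code = 195

Total LOC: 378, SLOC: 195


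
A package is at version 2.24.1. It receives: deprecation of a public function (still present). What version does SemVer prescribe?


Current: 2.24.1
Change category: 'deprecation of a public function (still present)' → minor bump
SemVer rule: minor bump → increment MINOR, reset PATCH to 0 (MAJOR unchanged)
New: 2.25.0

2.25.0


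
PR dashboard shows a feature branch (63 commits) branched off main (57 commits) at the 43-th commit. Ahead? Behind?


Common ancestor: commit #43
feature commits after divergence: 63 - 43 = 20
main commits after divergence: 57 - 43 = 14
feature is 20 commits ahead of main
main is 14 commits ahead of feature

feature ahead: 20, main ahead: 14


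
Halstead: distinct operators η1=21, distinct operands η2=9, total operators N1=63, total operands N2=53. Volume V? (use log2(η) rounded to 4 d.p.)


Formula: V = N * log2(η), where N = N1 + N2 and η = η1 + η2
η = 21 + 9 = 30
N = 63 + 53 = 116
log2(30) ≈ 4.9069
V = 116 * 4.9069 = 569.20

569.20


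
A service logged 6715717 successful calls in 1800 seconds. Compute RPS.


Formula: throughput = requests / seconds
throughput = 6715717 / 1800
throughput = 3730.95 requests/second

3730.95 requests/second


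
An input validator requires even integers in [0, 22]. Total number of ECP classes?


Constraint: even integers in [0, 22]
Class 1: x < 0 — out-of-range invalid
Class 2: x in [0,22] but odd — wrong type invalid
Class 3: x in [0,22] and even — valid
Class 4: x > 22 — out-of-range invalid
Total equivalence classes: 4

4 equivalence classes


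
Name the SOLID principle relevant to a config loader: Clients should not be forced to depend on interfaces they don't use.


This describes the Interface Segregation Principle (ISP)

Interface Segregation Principle (ISP)


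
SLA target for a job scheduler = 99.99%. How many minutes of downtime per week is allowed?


Formula: allowed downtime = period * (100 - SLA) / 100
Period (week) = 10080 minutes
Unavailability fraction = (100 - 99.99) / 100
Allowed downtime = 10080 * (100 - 99.99) / 100
Allowed downtime = 1.008 minutes

1.008 minutes


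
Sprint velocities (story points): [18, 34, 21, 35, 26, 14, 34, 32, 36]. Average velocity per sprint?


Formula: Avg velocity = Total points / Number of sprints
Points: [18, 34, 21, 35, 26, 14, 34, 32, 36]
Sum = 18 + 34 + 21 + 35 + 26 + 14 + 34 + 32 + 36 = 250
Avg velocity = 250 / 9 = 27.78 points/sprint

27.78 points/sprint


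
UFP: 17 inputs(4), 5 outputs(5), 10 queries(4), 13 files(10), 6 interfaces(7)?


UFP = EI*4 + EO*5 + EQ*4 + ILF*10 + EIF*7
UFP = 17*4 + 5*5 + 10*4 + 13*10 + 6*7
UFP = 68 + 25 + 40 + 130 + 42
UFP = 305

305


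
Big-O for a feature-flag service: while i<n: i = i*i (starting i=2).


Reasoning: squaring drives double-exponential growth; iterations ~ log log n
Complexity: O(log log n)

O(log log n)


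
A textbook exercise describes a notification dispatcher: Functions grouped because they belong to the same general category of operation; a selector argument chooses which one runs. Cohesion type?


Reasoning: Grouped by category of activity, not by data or sequence
Type: Logical cohesion

Logical cohesion


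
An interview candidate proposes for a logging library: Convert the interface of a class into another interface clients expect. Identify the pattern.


This matches the Adapter pattern

Adapter


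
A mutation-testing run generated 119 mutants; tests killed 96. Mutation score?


Mutation score = killed / total * 100
Mutation score = 96 / 119 * 100
Mutation score = 80.67%

80.67%


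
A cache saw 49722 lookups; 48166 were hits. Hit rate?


Formula: hit rate = hits / (hits + misses) * 100
hit rate = 48166 / (48166 + 1556) * 100
hit rate = 48166 / 49722 * 100
hit rate = 96.87%

96.87%


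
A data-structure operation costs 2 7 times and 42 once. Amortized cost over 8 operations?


Formula: Amortized cost = Total cost / Operations
Total cost = (7 * 2) + (1 * 42)
Total cost = 14 + 42 = 56
Amortized = 56 / 8 = 7.0

7.0


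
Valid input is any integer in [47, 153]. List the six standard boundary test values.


Range: [47, 153]
Boundaries: just below min, min, min+1, max-1, max, just above max
Values: [46, 47, 48, 152, 153, 154]

[46, 47, 48, 152, 153, 154]


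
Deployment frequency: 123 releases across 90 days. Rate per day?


Formula: deployments per day = releases / days
= 123 / 90
= 1.367 deploys/day
(equivalently, 9.57 deploys/week)

1.367 deploys/day


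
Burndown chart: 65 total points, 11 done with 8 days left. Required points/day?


Formula: Required rate = Remaining points / Days left
Remaining = 65 - 11 = 54 points
Required rate = 54 / 8 = 6.75 points/day

6.75 points/day


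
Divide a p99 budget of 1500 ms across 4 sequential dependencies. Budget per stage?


Formula: per_stage = total_budget / stages
per_stage = 1500 / 4
per_stage = 375.0 ms

375.0 ms


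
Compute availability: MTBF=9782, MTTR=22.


Availability = MTBF / (MTBF + MTTR)
Availability = 9782 / (9782 + 22)
Availability = 9782 / 9804
Availability = 99.7756%

99.7756%


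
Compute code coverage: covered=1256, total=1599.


Coverage = covered / total * 100
Coverage = 1256 / 1599 * 100
Coverage = 78.55%

78.55%


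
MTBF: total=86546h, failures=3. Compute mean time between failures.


Formula: MTBF = Total operating time / Number of failures
MTBF = 86546 / 3
MTBF = 28848.67 hours

28848.67 hours


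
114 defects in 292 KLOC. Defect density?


Defect density = defects / KLOC
Defect density = 114 / 292
Defect density = 0.39 defects/KLOC

0.39 defects/KLOC


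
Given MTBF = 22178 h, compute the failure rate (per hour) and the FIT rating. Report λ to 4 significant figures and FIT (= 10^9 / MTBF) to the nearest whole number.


Formula: λ = 1 / MTBF; FIT = λ × 1e9 = 1e9 / MTBF
λ = 1 / 22178 ≈ 4.509e-05 failures/hour
FIT = 1e9 / 22178 ≈ 45090 failures per 1e9 hours (nearest whole number)

λ = 4.509e-05 /h, FIT = 45090


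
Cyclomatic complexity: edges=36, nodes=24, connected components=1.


Formula: V(G) = E - N + 2P
V(G) = 36 - 24 + 2*1
V(G) = 12 + 2
V(G) = 14

14


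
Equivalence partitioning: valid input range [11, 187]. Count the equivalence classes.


Valid range: [11, 187]
Class 1: x < 11 — invalid
Class 2: 11 ≤ x ≤ 187 — valid
Class 3: x > 187 — invalid
Total equivalence classes: 3

3 equivalence classes


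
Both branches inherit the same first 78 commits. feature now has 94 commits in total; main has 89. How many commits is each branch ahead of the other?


Common ancestor: commit #78
feature commits after divergence: 94 - 78 = 16
main commits after divergence: 89 - 78 = 11
feature is 16 commits ahead of main
main is 11 commits ahead of feature

feature ahead: 16, main ahead: 11


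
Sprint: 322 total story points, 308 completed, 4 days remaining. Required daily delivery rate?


Formula: Required rate = Remaining points / Days left
Remaining = 322 - 308 = 14 points
Required rate = 14 / 4 = 3.5 points/day

3.5 points/day


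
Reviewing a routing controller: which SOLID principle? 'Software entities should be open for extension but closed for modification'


This describes the Open/Closed Principle (OCP)

Open/Closed Principle (OCP)


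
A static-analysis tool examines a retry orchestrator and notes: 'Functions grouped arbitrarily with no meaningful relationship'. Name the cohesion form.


Reasoning: Worst: random grouping
Type: Coincidental cohesion

Coincidental cohesion


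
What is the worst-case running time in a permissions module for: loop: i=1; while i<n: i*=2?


Reasoning: i doubles each step so iterations are log2(n)
Complexity: O(log n)

O(log n)


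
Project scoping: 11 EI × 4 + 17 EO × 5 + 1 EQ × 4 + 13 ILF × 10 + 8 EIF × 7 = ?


UFP = EI*4 + EO*5 + EQ*4 + ILF*10 + EIF*7
UFP = 11*4 + 17*5 + 1*4 + 13*10 + 8*7
UFP = 44 + 85 + 4 + 130 + 56
UFP = 319

319


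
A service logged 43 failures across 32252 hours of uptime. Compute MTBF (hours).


Formula: MTBF = Total operating time / Number of failures
MTBF = 32252 / 43
MTBF = 750.05 hours

750.05 hours


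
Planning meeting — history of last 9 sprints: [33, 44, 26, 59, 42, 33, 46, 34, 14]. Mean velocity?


Formula: Avg velocity = Total points / Number of sprints
Points: [33, 44, 26, 59, 42, 33, 46, 34, 14]
Sum = 33 + 44 + 26 + 59 + 42 + 33 + 46 + 34 + 14 = 331
Avg velocity = 331 / 9 = 36.78 points/sprint

36.78 points/sprint


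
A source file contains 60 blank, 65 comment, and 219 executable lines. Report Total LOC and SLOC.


Total LOC = blank + comment + code
Total LOC = 60 + 65 + 219 = 344
SLOC (source only) = code = 219

Total LOC: 344, SLOC: 219


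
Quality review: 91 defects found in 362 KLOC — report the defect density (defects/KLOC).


Defect density = defects / KLOC
Defect density = 91 / 362
Defect density = 0.251 defects/KLOC

0.251 defects/KLOC


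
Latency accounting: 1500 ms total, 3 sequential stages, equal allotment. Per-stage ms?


Formula: per_stage = total_budget / stages
per_stage = 1500 / 3
per_stage = 500.0 ms

500.0 ms


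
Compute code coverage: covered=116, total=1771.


Coverage = covered / total * 100
Coverage = 116 / 1771 * 100
Coverage = 6.55%

6.55%


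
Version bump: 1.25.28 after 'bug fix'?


Current: 1.25.28
Change category: 'bug fix' → patch bump
SemVer rule: patch bump → increment PATCH (MAJOR and MINOR unchanged)
New: 1.25.29

1.25.29


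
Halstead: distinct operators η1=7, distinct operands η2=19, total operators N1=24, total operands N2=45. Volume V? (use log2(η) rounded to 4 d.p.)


Formula: V = N * log2(η), where N = N1 + N2 and η = η1 + η2
η = 7 + 19 = 26
N = 24 + 45 = 69
log2(26) ≈ 4.7004
V = 69 * 4.7004 = 324.33

324.33


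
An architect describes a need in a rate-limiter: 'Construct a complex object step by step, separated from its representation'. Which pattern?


This matches the Builder pattern

Builder


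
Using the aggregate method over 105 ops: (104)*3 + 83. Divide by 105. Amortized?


Formula: Amortized cost = Total cost / Operations
Total cost = (104 * 3) + (1 * 83)
Total cost = 312 + 83 = 395
Amortized = 395 / 105 = 3.7619

3.7619


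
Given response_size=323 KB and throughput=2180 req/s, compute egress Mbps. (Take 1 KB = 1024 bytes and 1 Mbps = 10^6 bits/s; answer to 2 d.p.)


Formula: Mbps = payload_bytes * RPS * 8 / 1e6
Payload per request = 323 KB = 323 * 1024 = 330752 bytes
Total bytes/sec = 330752 * 2180 = 721039360
Total bits/sec = 721039360 * 8 = 5768314880
Mbps = 5768314880 / 1e6 = 5768.31

5768.31 Mbps


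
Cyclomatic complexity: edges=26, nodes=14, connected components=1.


Formula: V(G) = E - N + 2P
V(G) = 26 - 14 + 2*1
V(G) = 12 + 2
V(G) = 14

14


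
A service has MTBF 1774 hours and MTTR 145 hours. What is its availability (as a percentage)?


Availability = MTBF / (MTBF + MTTR)
Availability = 1774 / (1774 + 145)
Availability = 1774 / 1919
Availability = 92.444%

92.444%


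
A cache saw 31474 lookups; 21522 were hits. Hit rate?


Formula: hit rate = hits / (hits + misses) * 100
hit rate = 21522 / (21522 + 9952) * 100
hit rate = 21522 / 31474 * 100
hit rate = 68.38%

68.38%


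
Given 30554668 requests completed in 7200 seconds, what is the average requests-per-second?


Formula: throughput = requests / seconds
throughput = 30554668 / 7200
throughput = 4243.7 requests/second

4243.7 requests/second


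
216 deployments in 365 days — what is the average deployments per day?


Formula: deployments per day = releases / days
= 216 / 365
= 0.592 deploys/day
(equivalently, 4.14 deploys/week)

0.592 deploys/day


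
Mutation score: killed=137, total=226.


Mutation score = killed / total * 100
Mutation score = 137 / 226 * 100
Mutation score = 60.62%

60.62%


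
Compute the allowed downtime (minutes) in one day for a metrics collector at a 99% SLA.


Formula: allowed downtime = period * (100 - SLA) / 100
Period (day) = 1440 minutes
Unavailability fraction = (100 - 99.0) / 100
Allowed downtime = 1440 * (100 - 99.0) / 100
Allowed downtime = 14.4 minutes

14.4 minutes


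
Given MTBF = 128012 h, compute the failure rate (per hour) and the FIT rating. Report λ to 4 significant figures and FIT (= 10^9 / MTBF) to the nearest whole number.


Formula: λ = 1 / MTBF; FIT = λ × 1e9 = 1e9 / MTBF
λ = 1 / 128012 ≈ 7.812e-06 failures/hour
FIT = 1e9 / 128012 ≈ 7812 failures per 1e9 hours (nearest whole number)

λ = 7.812e-06 /h, FIT = 7812


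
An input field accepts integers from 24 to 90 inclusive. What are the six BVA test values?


Range: [24, 90]
Boundaries: just below min, min, min+1, max-1, max, just above max
Values: [23, 24, 25, 89, 90, 91]

[23, 24, 25, 89, 90, 91]


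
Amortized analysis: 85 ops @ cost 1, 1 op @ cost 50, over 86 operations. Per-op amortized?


Formula: Amortized cost = Total cost / Operations
Total cost = (85 * 1) + (1 * 50)
Total cost = 85 + 50 = 135
Amortized = 135 / 86 = 1.5698

1.5698


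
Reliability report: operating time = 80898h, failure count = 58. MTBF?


Formula: MTBF = Total operating time / Number of failures
MTBF = 80898 / 58
MTBF = 1394.79 hours

1394.79 hours


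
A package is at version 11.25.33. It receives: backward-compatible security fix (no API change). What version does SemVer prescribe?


Current: 11.25.33
Change category: 'backward-compatible security fix (no API change)' → patch bump
SemVer rule: patch bump → increment PATCH (MAJOR and MINOR unchanged)
New: 11.25.34

11.25.34


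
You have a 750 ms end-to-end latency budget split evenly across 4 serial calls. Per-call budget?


Formula: per_stage = total_budget / stages
per_stage = 750 / 4
per_stage = 187.5 ms

187.5 ms


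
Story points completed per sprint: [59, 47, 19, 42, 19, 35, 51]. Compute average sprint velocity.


Formula: Avg velocity = Total points / Number of sprints
Points: [59, 47, 19, 42, 19, 35, 51]
Sum = 59 + 47 + 19 + 42 + 19 + 35 + 51 = 272
Avg velocity = 272 / 7 = 38.86 points/sprint

38.86 points/sprint


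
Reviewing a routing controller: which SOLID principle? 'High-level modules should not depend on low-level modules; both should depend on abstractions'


This describes the Dependency Inversion Principle (DIP)

Dependency Inversion Principle (DIP)


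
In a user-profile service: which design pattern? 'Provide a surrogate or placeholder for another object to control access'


This matches the Proxy pattern

Proxy


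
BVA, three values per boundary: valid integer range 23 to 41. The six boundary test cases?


Range: [23, 41]
Boundaries: just below min, min, min+1, max-1, max, just above max
Values: [22, 23, 24, 40, 41, 42]

[22, 23, 24, 40, 41, 42]


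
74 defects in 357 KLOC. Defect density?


Defect density = defects / KLOC
Defect density = 74 / 357
Defect density = 0.207 defects/KLOC

0.207 defects/KLOC


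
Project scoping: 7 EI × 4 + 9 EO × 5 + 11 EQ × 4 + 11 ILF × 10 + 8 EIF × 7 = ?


UFP = EI*4 + EO*5 + EQ*4 + ILF*10 + EIF*7
UFP = 7*4 + 9*5 + 11*4 + 11*10 + 8*7
UFP = 28 + 45 + 44 + 110 + 56
UFP = 283

283


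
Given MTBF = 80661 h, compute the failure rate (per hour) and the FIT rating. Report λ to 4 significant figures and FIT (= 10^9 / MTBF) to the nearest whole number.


Formula: λ = 1 / MTBF; FIT = λ × 1e9 = 1e9 / MTBF
λ = 1 / 80661 ≈ 1.240e-05 failures/hour
FIT = 1e9 / 80661 ≈ 12398 failures per 1e9 hours (nearest whole number)

λ = 1.240e-05 /h, FIT = 12398


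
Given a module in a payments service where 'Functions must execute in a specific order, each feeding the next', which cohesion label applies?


Reasoning: Output of one is input to next
Type: Sequential cohesion

Sequential cohesion


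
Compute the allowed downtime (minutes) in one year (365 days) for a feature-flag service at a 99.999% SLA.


Formula: allowed downtime = period * (100 - SLA) / 100
Period (year (365 days)) = 525600 minutes
Unavailability fraction = (100 - 99.999) / 100
Allowed downtime = 525600 * (100 - 99.999) / 100
Allowed downtime = 5.256 minutes

5.256 minutes


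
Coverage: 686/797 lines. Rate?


Coverage = covered / total * 100
Coverage = 686 / 797 * 100
Coverage = 86.07%

86.07%


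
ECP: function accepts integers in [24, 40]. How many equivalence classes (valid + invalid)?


Valid range: [24, 40]
Class 1: x < 24 — invalid
Class 2: 24 ≤ x ≤ 40 — valid
Class 3: x > 40 — invalid
Total equivalence classes: 3

3 equivalence classes


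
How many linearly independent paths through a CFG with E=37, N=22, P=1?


Formula: V(G) = E - N + 2P
V(G) = 37 - 22 + 2*1
V(G) = 15 + 2
V(G) = 17

17


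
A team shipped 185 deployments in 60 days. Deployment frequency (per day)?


Formula: deployments per day = releases / days
= 185 / 60
= 3.083 deploys/day
(equivalently, 21.58 deploys/week)

3.083 deploys/day


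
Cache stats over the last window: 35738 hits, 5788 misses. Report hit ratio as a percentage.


Formula: hit rate = hits / (hits + misses) * 100
hit rate = 35738 / (35738 + 5788) * 100
hit rate = 35738 / 41526 * 100
hit rate = 86.06%

86.06%


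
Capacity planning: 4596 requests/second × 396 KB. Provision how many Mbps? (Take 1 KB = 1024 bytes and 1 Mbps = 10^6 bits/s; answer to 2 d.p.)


Formula: Mbps = payload_bytes * RPS * 8 / 1e6
Payload per request = 396 KB = 396 * 1024 = 405504 bytes
Total bytes/sec = 405504 * 4596 = 1863696384
Total bits/sec = 1863696384 * 8 = 14909571072
Mbps = 14909571072 / 1e6 = 14909.57

14909.57 Mbps


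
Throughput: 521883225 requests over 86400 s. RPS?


Formula: throughput = requests / seconds
throughput = 521883225 / 86400
throughput = 6040.32 requests/second

6040.32 requests/second


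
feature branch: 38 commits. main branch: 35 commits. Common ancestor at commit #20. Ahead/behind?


Common ancestor: commit #20
feature commits after divergence: 38 - 20 = 18
main commits after divergence: 35 - 20 = 15
feature is 18 commits ahead of main
main is 15 commits ahead of feature

feature ahead: 18, main ahead: 15


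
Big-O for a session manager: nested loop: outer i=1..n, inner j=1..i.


Reasoning: triangle: n(n+1)/2 ~ n^2/2
Complexity: O(n^2)

O(n^2)


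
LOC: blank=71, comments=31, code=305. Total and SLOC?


Total LOC = blank + comment + code
Total LOC = 71 + 31 + 305 = 407
SLOC (source only) = code = 305

Total LOC: 407, SLOC: 305


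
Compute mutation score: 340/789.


Mutation score = killed / total * 100
Mutation score = 340 / 789 * 100
Mutation score = 43.09%

43.09%


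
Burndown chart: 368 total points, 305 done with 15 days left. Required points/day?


Formula: Required rate = Remaining points / Days left
Remaining = 368 - 305 = 63 points
Required rate = 63 / 15 = 4.2 points/day

4.2 points/day


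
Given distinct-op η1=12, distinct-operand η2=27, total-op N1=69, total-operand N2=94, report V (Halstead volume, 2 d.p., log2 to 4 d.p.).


Formula: V = N * log2(η), where N = N1 + N2 and η = η1 + η2
η = 12 + 27 = 39
N = 69 + 94 = 163
log2(39) ≈ 5.2854
V = 163 * 5.2854 = 861.52

861.52


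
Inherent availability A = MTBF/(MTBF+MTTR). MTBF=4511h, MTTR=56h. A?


Availability = MTBF / (MTBF + MTTR)
Availability = 4511 / (4511 + 56)
Availability = 4511 / 4567
Availability = 98.7738%

98.7738%


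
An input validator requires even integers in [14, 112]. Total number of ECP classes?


Constraint: even integers in [14, 112]
Class 1: x < 14 — out-of-range invalid
Class 2: x in [14,112] but odd — wrong type invalid
Class 3: x in [14,112] and even — valid
Class 4: x > 112 — out-of-range invalid
Total equivalence classes: 4

4 equivalence classes


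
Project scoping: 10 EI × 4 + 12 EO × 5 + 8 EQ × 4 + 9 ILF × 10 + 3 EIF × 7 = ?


UFP = EI*4 + EO*5 + EQ*4 + ILF*10 + EIF*7
UFP = 10*4 + 12*5 + 8*4 + 9*10 + 3*7
UFP = 40 + 60 + 32 + 90 + 21
UFP = 243

243


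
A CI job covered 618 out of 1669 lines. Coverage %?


Coverage = covered / total * 100
Coverage = 618 / 1669 * 100
Coverage = 37.03%

37.03%


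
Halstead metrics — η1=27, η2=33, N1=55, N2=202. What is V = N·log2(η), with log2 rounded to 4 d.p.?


Formula: V = N * log2(η), where N = N1 + N2 and η = η1 + η2
η = 27 + 33 = 60
N = 55 + 202 = 257
log2(60) ≈ 5.9069
V = 257 * 5.9069 = 1518.07

1518.07


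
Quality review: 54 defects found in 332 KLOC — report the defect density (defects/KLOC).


Defect density = defects / KLOC
Defect density = 54 / 332
Defect density = 0.163 defects/KLOC

0.163 defects/KLOC


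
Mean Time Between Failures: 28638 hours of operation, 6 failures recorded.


Formula: MTBF = Total operating time / Number of failures
MTBF = 28638 / 6
MTBF = 4773.0 hours

4773.0 hours


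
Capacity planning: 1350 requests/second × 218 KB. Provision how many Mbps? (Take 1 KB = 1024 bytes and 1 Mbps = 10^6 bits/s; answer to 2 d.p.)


Formula: Mbps = payload_bytes * RPS * 8 / 1e6
Payload per request = 218 KB = 218 * 1024 = 223232 bytes
Total bytes/sec = 223232 * 1350 = 301363200
Total bits/sec = 301363200 * 8 = 2410905600
Mbps = 2410905600 / 1e6 = 2410.91

2410.91 Mbps


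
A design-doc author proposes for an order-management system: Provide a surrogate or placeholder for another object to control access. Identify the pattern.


This matches the Proxy pattern

Proxy


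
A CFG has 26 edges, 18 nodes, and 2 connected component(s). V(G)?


Formula: V(G) = E - N + 2P
V(G) = 26 - 18 + 2*2
V(G) = 8 + 4
V(G) = 12

12


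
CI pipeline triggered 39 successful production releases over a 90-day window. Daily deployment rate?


Formula: deployments per day = releases / days
= 39 / 90
= 0.433 deploys/day
(equivalently, 3.03 deploys/week)

0.433 deploys/day


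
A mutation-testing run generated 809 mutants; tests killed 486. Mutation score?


Mutation score = killed / total * 100
Mutation score = 486 / 809 * 100
Mutation score = 60.07%

60.07%


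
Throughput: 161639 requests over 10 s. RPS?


Formula: throughput = requests / seconds
throughput = 161639 / 10
throughput = 16163.9 requests/second

16163.9 requests/second


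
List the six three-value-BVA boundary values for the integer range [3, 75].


Range: [3, 75]
Boundaries: just below min, min, min+1, max-1, max, just above max
Values: [2, 3, 4, 74, 75, 76]

[2, 3, 4, 74, 75, 76]


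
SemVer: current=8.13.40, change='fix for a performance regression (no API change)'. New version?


Current: 8.13.40
Change category: 'fix for a performance regression (no API change)' → patch bump
SemVer rule: patch bump → increment PATCH (MAJOR and MINOR unchanged)
New: 8.13.41

8.13.41


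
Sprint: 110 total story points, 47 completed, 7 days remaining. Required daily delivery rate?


Formula: Required rate = Remaining points / Days left
Remaining = 110 - 47 = 63 points
Required rate = 63 / 7 = 9.0 points/day

9.0 points/day


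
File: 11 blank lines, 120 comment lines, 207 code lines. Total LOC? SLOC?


Total LOC = blank + comment + code
Total LOC = 11 + 120 + 207 = 338
SLOC (source only) = code = 207

Total LOC: 338, SLOC: 207


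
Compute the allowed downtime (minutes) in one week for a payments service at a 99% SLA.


Formula: allowed downtime = period * (100 - SLA) / 100
Period (week) = 10080 minutes
Unavailability fraction = (100 - 99.0) / 100
Allowed downtime = 10080 * (100 - 99.0) / 100
Allowed downtime = 100.8 minutes

100.8 minutes


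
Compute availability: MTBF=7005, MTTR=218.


Availability = MTBF / (MTBF + MTTR)
Availability = 7005 / (7005 + 218)
Availability = 7005 / 7223
Availability = 96.9819%

96.9819%


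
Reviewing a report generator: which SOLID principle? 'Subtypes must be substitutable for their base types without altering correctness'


This describes the Liskov Substitution Principle (LSP)

Liskov Substitution Principle (LSP)


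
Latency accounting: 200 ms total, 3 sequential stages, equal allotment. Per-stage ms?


Formula: per_stage = total_budget / stages
per_stage = 200 / 3
per_stage = 66.67 ms

66.67 ms


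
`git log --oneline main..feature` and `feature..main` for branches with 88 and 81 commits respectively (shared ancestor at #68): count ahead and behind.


Common ancestor: commit #68
feature commits after divergence: 88 - 68 = 20
main commits after divergence: 81 - 68 = 13
feature is 20 commits ahead of main
main is 13 commits ahead of feature

feature ahead: 20, main ahead: 13


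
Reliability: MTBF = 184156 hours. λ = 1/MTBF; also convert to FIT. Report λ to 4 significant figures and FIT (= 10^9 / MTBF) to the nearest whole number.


Formula: λ = 1 / MTBF; FIT = λ × 1e9 = 1e9 / MTBF
λ = 1 / 184156 ≈ 5.430e-06 failures/hour
FIT = 1e9 / 184156 ≈ 5430 failures per 1e9 hours (nearest whole number)

λ = 5.430e-06 /h, FIT = 5430


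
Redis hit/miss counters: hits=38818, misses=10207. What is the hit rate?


Formula: hit rate = hits / (hits + misses) * 100
hit rate = 38818 / (38818 + 10207) * 100
hit rate = 38818 / 49025 * 100
hit rate = 79.18%

79.18%


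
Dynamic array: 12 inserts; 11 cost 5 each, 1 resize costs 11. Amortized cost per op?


Formula: Amortized cost = Total cost / Operations
Total cost = (11 * 5) + (1 * 11)
Total cost = 55 + 11 = 66
Amortized = 66 / 12 = 5.5

5.5


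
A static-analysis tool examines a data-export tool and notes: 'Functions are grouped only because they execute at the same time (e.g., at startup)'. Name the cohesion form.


Reasoning: Related by timing only
Type: Temporal cohesion

Temporal cohesion


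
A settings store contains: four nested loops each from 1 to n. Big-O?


Reasoning: four levels of nesting
Complexity: O(n^4)

O(n^4)


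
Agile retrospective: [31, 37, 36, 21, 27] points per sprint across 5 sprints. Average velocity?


Formula: Avg velocity = Total points / Number of sprints
Points: [31, 37, 36, 21, 27]
Sum = 31 + 37 + 36 + 21 + 27 = 152
Avg velocity = 152 / 5 = 30.4 points/sprint

30.4 points/sprint


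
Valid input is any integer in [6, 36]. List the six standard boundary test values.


Range: [6, 36]
Boundaries: just below min, min, min+1, max-1, max, just above max
Values: [5, 6, 7, 35, 36, 37]

[5, 6, 7, 35, 36, 37]


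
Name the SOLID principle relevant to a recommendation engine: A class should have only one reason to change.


This describes the Single Responsibility Principle (SRP)

Single Responsibility Principle (SRP)


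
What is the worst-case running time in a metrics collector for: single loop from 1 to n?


Reasoning: one pass through n items
Complexity: O(n)

O(n)


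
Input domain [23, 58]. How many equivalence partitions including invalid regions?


Valid range: [23, 58]
Class 1: x < 23 — invalid
Class 2: 23 ≤ x ≤ 58 — valid
Class 3: x > 58 — invalid
Total equivalence classes: 3

3 equivalence classes


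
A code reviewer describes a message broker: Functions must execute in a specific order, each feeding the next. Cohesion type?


Reasoning: Output of one is input to next
Type: Sequential cohesion

Sequential cohesion


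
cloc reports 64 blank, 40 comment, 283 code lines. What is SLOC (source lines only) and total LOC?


Total LOC = blank + comment + code
Total LOC = 64 + 40 + 283 = 387
SLOC (source only) = code = 283

Total LOC: 387, SLOC: 283


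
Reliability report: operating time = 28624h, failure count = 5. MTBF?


Formula: MTBF = Total operating time / Number of failures
MTBF = 28624 / 5
MTBF = 5724.8 hours

5724.8 hours


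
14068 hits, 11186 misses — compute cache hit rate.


Formula: hit rate = hits / (hits + misses) * 100
hit rate = 14068 / (14068 + 11186) * 100
hit rate = 14068 / 25254 * 100
hit rate = 55.71%

55.71%


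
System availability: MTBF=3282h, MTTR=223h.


Availability = MTBF / (MTBF + MTTR)
Availability = 3282 / (3282 + 223)
Availability = 3282 / 3505
Availability = 93.6377%

93.6377%


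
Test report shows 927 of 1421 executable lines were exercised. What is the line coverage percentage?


Coverage = covered / total * 100
Coverage = 927 / 1421 * 100
Coverage = 65.24%

65.24%


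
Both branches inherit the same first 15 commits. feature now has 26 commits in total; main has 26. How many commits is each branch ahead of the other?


Common ancestor: commit #15
feature commits after divergence: 26 - 15 = 11
main commits after divergence: 26 - 15 = 11
feature is 11 commits ahead of main
main is 11 commits ahead of feature

feature ahead: 11, main ahead: 11


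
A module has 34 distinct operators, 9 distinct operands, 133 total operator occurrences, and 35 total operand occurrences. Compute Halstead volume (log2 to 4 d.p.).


Formula: V = N * log2(η), where N = N1 + N2 and η = η1 + η2
η = 34 + 9 = 43
N = 133 + 35 = 168
log2(43) ≈ 5.4263
V = 168 * 5.4263 = 911.62

911.62


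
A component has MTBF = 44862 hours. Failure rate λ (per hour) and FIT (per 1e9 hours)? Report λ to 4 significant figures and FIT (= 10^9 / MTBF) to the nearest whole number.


Formula: λ = 1 / MTBF; FIT = λ × 1e9 = 1e9 / MTBF
λ = 1 / 44862 ≈ 2.229e-05 failures/hour
FIT = 1e9 / 44862 ≈ 22291 failures per 1e9 hours (nearest whole number)

λ = 2.229e-05 /h, FIT = 22291


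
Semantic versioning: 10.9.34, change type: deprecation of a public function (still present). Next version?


Current: 10.9.34
Change category: 'deprecation of a public function (still present)' → minor bump
SemVer rule: minor bump → increment MINOR, reset PATCH to 0 (MAJOR unchanged)
New: 10.10.0

10.10.0


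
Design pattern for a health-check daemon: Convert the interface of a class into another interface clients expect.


This matches the Adapter pattern

Adapter


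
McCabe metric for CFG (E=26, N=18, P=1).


Formula: V(G) = E - N + 2P
V(G) = 26 - 18 + 2*1
V(G) = 8 + 2
V(G) = 10

10


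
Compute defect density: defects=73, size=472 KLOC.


Defect density = defects / KLOC
Defect density = 73 / 472
Defect density = 0.155 defects/KLOC

0.155 defects/KLOC


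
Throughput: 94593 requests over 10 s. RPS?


Formula: throughput = requests / seconds
throughput = 94593 / 10
throughput = 9459.3 requests/second

9459.3 requests/second


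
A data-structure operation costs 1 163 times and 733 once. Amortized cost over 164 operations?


Formula: Amortized cost = Total cost / Operations
Total cost = (163 * 1) + (1 * 733)
Total cost = 163 + 733 = 896
Amortized = 896 / 164 = 5.4634

5.4634


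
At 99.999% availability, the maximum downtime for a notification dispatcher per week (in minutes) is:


Formula: allowed downtime = period * (100 - SLA) / 100
Period (week) = 10080 minutes
Unavailability fraction = (100 - 99.999) / 100
Allowed downtime = 10080 * (100 - 99.999) / 100
Allowed downtime = 0.1008 minutes

0.1008 minutes
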